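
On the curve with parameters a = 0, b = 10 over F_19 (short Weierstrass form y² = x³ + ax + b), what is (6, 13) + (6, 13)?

(12, 3)

tangent at (6, 13): λ = (3·6² + 0)/(2·13) ≡ 13/7. 7⁻¹ ≡ 11 (mod 19) since 7·11 = 77 ≡ 1, so λ ≡ 13·11 ≡ 10.
  x = λ² - 6 - 6 = 100 - 12 ≡ 12; y = λ·(6 - 12) - 13 ≡ 3. → (12, 3)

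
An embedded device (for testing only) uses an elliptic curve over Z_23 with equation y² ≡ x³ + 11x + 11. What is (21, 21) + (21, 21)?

(4, 2)

tangent at (21, 21): λ = (3·21² + 11)/(2·21) ≡ 0/19. 19⁻¹ ≡ 17 (mod 23), so λ ≡ 0·17 ≡ 0.
  x = λ² - 21 - 21 = 0 - 42 ≡ 4; y = λ·(21 - 4) - 21 ≡ 2. → (4, 2)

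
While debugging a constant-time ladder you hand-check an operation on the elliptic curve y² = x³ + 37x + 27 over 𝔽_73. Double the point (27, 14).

(35, 18)

tangent at (27, 14): λ = (3·27² + 37)/(2·14) ≡ 34/28. 28⁻¹ ≡ 60 (mod 73), so λ ≡ 34·60 ≡ 69.
  x = λ² - 27 - 27 = 4761 - 54 ≡ 35; y = λ·(27 - 35) - 14 ≡ 18. → (35, 18)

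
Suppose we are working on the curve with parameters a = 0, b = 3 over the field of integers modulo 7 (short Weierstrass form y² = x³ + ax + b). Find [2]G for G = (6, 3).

tangent at (6, 3): λ = (3·6² + 0)/(2·3) ≡ 3/6. 6⁻¹ ≡ 6 (mod 7), so λ ≡ 3·6 ≡ 4.
  x = λ² - 6 - 6 = 16 - 12 ≡ 4; y = λ·(6 - 4) - 3 ≡ 5. → (4, 5)

(4, 5)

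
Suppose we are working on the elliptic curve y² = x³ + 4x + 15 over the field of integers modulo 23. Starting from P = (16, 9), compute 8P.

Double-and-add on 8 = (1000)₂. Start with P = (16, 9) for the leading 1-bit.
double: tangent at (16, 9): λ = (3·16² + 4)/(2·9) ≡ 13/18. 18⁻¹ ≡ 9 (mod 23) since 18·9 = 162 ≡ 1, so λ ≡ 13·9 ≡ 2.
  x = λ² - 16 - 16 = 4 - 32 ≡ 18; y = λ·(16 - 18) - 9 ≡ 10. → (18, 10)
double: tangent at (18, 10): λ = (3·18² + 4)/(2·10) ≡ 10/20. 20⁻¹ ≡ 15 (mod 23) since 20·15 = 300 ≡ 1, so λ ≡ 10·15 ≡ 12.
  x = λ² - 18 - 18 = 144 - 36 ≡ 16; y = λ·(18 - 16) - 10 ≡ 14. → (16, 14)
double: tangent at (16, 14): λ = (3·16² + 4)/(2·14) ≡ 13/5. 5⁻¹ ≡ 14 (mod 23) since 5·14 = 70 ≡ 1, so λ ≡ 13·14 ≡ 21.
  x = λ² - 16 - 16 = 441 - 32 ≡ 18; y = λ·(16 - 18) - 14 ≡ 13. → (18, 13)

(18, 13)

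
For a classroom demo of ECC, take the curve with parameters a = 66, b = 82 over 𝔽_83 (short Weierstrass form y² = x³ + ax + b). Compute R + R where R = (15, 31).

tangent at (15, 31): λ = (3·15² + 66)/(2·31) ≡ 77/62. 62⁻¹ ≡ 79 (mod 83) since 62·79 = 4898 ≡ 1, so λ ≡ 77·79 ≡ 24.
  x = λ² - 15 - 15 = 576 - 30 ≡ 48; y = λ·(15 - 48) - 31 ≡ 7. → (48, 7)

(48, 7)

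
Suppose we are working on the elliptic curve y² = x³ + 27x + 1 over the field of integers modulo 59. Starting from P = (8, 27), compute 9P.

Repeated addition: build up to 9P.
2P: tangent at (8, 27): λ = (3·8² + 27)/(2·27) ≡ 42/54. 54⁻¹ ≡ 47 (mod 59), so λ ≡ 42·47 ≡ 27.
  x = λ² - 8 - 8 = 729 - 16 ≡ 5; y = λ·(8 - 5) - 27 ≡ 54. → (5, 54)
3P: (5, 54) + (8, 27). λ = (27 - 54)/(8 - 5) ≡ 32/3 mod 59. 3⁻¹ ≡ 20 (mod 59) since 3·20 = 60 ≡ 1, so λ ≡ 50.
  x = λ² - 5 - 8 = 2500 - 13 ≡ 9; y = λ·(5 - 9) - 54 ≡ 41. → (9, 41)
4P: (9, 41) + (8, 27). λ = (27 - 41)/(8 - 9) ≡ 45/58 mod 59. 58⁻¹ ≡ 58 (mod 59), so λ ≡ 14.
  x = λ² - 9 - 8 = 196 - 17 ≡ 2; y = λ·(9 - 2) - 41 ≡ 57. → (2, 57)
5P: (2, 57) + (8, 27). λ = (27 - 57)/(8 - 2) ≡ 29/6 mod 59. 6⁻¹ ≡ 10 (mod 59) since 6·10 = 60 ≡ 1, so λ ≡ 54.
  x = λ² - 2 - 8 = 2916 - 10 ≡ 15; y = λ·(2 - 15) - 57 ≡ 8. → (15, 8)
6P: (15, 8) + (8, 27). λ = (27 - 8)/(8 - 15) ≡ 19/52 mod 59. 52⁻¹ ≡ 42 (mod 59), so λ ≡ 31.
  x = λ² - 15 - 8 = 961 - 23 ≡ 53; y = λ·(15 - 53) - 8 ≡ 53. → (53, 53)
7P: (53, 53) + (8, 27). λ = (27 - 53)/(8 - 53) ≡ 33/14 mod 59. 14⁻¹ ≡ 38 (mod 59), so λ ≡ 15.
  x = λ² - 53 - 8 = 225 - 61 ≡ 46; y = λ·(53 - 46) - 53 ≡ 52. → (46, 52)
8P: (46, 52) + (8, 27). λ = (27 - 52)/(8 - 46) ≡ 34/21 mod 59. 21⁻¹ ≡ 45 (mod 59), so λ ≡ 55.
  x = λ² - 46 - 8 = 3025 - 54 ≡ 21; y = λ·(46 - 21) - 52 ≡ 25. → (21, 25)
9P: (21, 25) + (8, 27). λ = (27 - 25)/(8 - 21) ≡ 2/46 mod 59. 46⁻¹ ≡ 9 (mod 59) since 46·9 = 414 ≡ 1, so λ ≡ 18.
  x = λ² - 21 - 8 = 324 - 29 ≡ 0; y = λ·(21 - 0) - 25 ≡ 58. → (0, 58)

(0, 58)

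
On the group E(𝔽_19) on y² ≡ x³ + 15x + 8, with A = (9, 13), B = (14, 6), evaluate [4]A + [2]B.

(13, 5)

First 4A:
Double-and-add on 4 = (100)₂. Start with A = (9, 13) for the leading 1-bit.
double: tangent at (9, 13): λ = (3·9² + 15)/(2·13) ≡ 11/7. 7⁻¹ ≡ 11 (mod 19), so λ ≡ 11·11 ≡ 7.
  x = λ² - 9 - 9 = 49 - 18 ≡ 12; y = λ·(9 - 12) - 13 ≡ 4. → (12, 4)
double: tangent at (12, 4): λ = (3·12² + 15)/(2·4) ≡ 10/8. 8⁻¹ ≡ 12 (mod 19) since 8·12 = 96 ≡ 1, so λ ≡ 10·12 ≡ 6.
  x = λ² - 12 - 12 = 36 - 24 ≡ 12; y = λ·(12 - 12) - 4 ≡ 15. → (12, 15)
4A = (12, 15).
Next 2B:
Repeated addition: build up to 2B.
2B: tangent at (14, 6): λ = (3·14² + 15)/(2·6) ≡ 14/12. 12⁻¹ ≡ 8 (mod 19), so λ ≡ 14·8 ≡ 17.
  x = λ² - 14 - 14 = 289 - 28 ≡ 14; y = λ·(14 - 14) - 6 ≡ 13. → (14, 13)
2B = (14, 13).
Finally 4A + 2B:
(12, 15) + (14, 13). λ = (13 - 15)/(14 - 12) ≡ 17/2 mod 19. 2⁻¹ ≡ 10 (mod 19) since 2·10 = 20 ≡ 1, so λ ≡ 18.
  x = λ² - 12 - 14 = 324 - 26 ≡ 13; y = λ·(12 - 13) - 15 ≡ 5. → (13, 5)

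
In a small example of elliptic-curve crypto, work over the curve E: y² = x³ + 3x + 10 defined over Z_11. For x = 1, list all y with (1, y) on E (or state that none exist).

5, 6

x³ + 3x + 10 = 14 ≡ 3 (mod 11).
Square roots of 3 mod 11: 5 and 6 (since 5² = 25 ≡ 3).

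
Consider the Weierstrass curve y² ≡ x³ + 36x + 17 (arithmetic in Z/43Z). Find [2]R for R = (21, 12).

(18, 2)

tangent at (21, 12): λ = (3·21² + 36)/(2·12) ≡ 26/24. 24⁻¹ ≡ 9 (mod 43), so λ ≡ 26·9 ≡ 19.
  x = λ² - 21 - 21 = 361 - 42 ≡ 18; y = λ·(21 - 18) - 12 ≡ 2. → (18, 2)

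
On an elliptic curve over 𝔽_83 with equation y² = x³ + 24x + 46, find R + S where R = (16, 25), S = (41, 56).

(12, 53)

(16, 25) + (41, 56). λ = (56 - 25)/(41 - 16) ≡ 31/25 mod 83. 25⁻¹ ≡ 10 (mod 83) since 25·10 = 250 ≡ 1, so λ ≡ 61.
  x = λ² - 16 - 41 = 3721 - 57 ≡ 12; y = λ·(16 - 12) - 25 ≡ 53. → (12, 53)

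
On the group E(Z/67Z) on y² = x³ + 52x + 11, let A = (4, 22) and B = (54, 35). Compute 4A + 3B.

First 4A:
Repeated addition: build up to 4A.
2A: tangent at (4, 22): λ = (3·4² + 52)/(2·22) ≡ 33/44. 44⁻¹ ≡ 32 (mod 67) since 44·32 = 1408 ≡ 1, so λ ≡ 33·32 ≡ 51.
  x = λ² - 4 - 4 = 2601 - 8 ≡ 47; y = λ·(4 - 47) - 22 ≡ 63. → (47, 63)
3A: (47, 63) + (4, 22). λ = (22 - 63)/(4 - 47) ≡ 26/24 mod 67. 24⁻¹ ≡ 14 (mod 67) since 24·14 = 336 ≡ 1, so λ ≡ 29.
  x = λ² - 47 - 4 = 841 - 51 ≡ 53; y = λ·(47 - 53) - 63 ≡ 31. → (53, 31)
4A: (53, 31) + (4, 22). λ = (22 - 31)/(4 - 53) ≡ 58/18 mod 67. 18⁻¹ ≡ 41 (mod 67), so λ ≡ 33.
  x = λ² - 53 - 4 = 1089 - 57 ≡ 27; y = λ·(53 - 27) - 31 ≡ 23. → (27, 23)
4A = (27, 23).
Next 3B:
Repeated addition: build up to 3B.
2B: tangent at (54, 35): λ = (3·54² + 52)/(2·35) ≡ 23/3. 3⁻¹ ≡ 45 (mod 67) since 3·45 = 135 ≡ 1, so λ ≡ 23·45 ≡ 30.
  x = λ² - 54 - 54 = 900 - 108 ≡ 55; y = λ·(54 - 55) - 35 ≡ 2. → (55, 2)
3B: (55, 2) + (54, 35). λ = (35 - 2)/(54 - 55) ≡ 33/66 mod 67. 66⁻¹ ≡ 66 (mod 67) since 66·66 = 4356 ≡ 1, so λ ≡ 34.
  x = λ² - 55 - 54 = 1156 - 109 ≡ 42; y = λ·(55 - 42) - 2 ≡ 38. → (42, 38)
3B = (42, 38).
Finally 4A + 3B:
(27, 23) + (42, 38). λ = (38 - 23)/(42 - 27) ≡ 15/15 mod 67. 15⁻¹ ≡ 9 (mod 67), so λ ≡ 1.
  x = λ² - 27 - 42 = 1 - 69 ≡ 66; y = λ·(27 - 66) - 23 ≡ 5. → (66, 5)

(66, 5)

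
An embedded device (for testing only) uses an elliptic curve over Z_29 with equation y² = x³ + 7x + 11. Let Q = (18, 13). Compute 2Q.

tangent at (18, 13): λ = (3·18² + 7)/(2·13) ≡ 22/26. 26⁻¹ ≡ 19 (mod 29) since 26·19 = 494 ≡ 1, so λ ≡ 22·19 ≡ 12.
  x = λ² - 18 - 18 = 144 - 36 ≡ 21; y = λ·(18 - 21) - 13 ≡ 9. → (21, 9)

(21, 9)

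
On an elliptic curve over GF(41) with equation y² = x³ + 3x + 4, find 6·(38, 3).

(38, 3)

Write G = (38, 3).
Repeated addition: build up to 6G.
2G: tangent at (38, 3): λ = (3·38² + 3)/(2·3) ≡ 30/6. 6⁻¹ ≡ 7 (mod 41), so λ ≡ 30·7 ≡ 5.
  x = λ² - 38 - 38 = 25 - 76 ≡ 31; y = λ·(38 - 31) - 3 ≡ 32. → (31, 32)
3G: (31, 32) + (38, 3). λ = (3 - 32)/(38 - 31) ≡ 12/7 mod 41. 7⁻¹ ≡ 6 (mod 41), so λ ≡ 31.
  x = λ² - 31 - 38 = 961 - 69 ≡ 31; y = λ·(31 - 31) - 32 ≡ 9. → (31, 9)
4G: (31, 9) + (38, 3). λ = (3 - 9)/(38 - 31) ≡ 35/7 mod 41. 7⁻¹ ≡ 6 (mod 41), so λ ≡ 5.
  x = λ² - 31 - 38 = 25 - 69 ≡ 38; y = λ·(31 - 38) - 9 ≡ 38. → (38, 38)
5G: (38, 38) + (38, 3): same x and y₁ ≡ -y₂, so the sum is ∞.
6G: ∞ + (38, 3) = (38, 3) (identity).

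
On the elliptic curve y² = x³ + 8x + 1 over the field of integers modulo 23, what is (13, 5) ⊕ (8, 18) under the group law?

(6, 9)

(13, 5) + (8, 18). λ = (18 - 5)/(8 - 13) ≡ 13/18 mod 23. 18⁻¹ ≡ 9 (mod 23), so λ ≡ 2.
  x = λ² - 13 - 8 = 4 - 21 ≡ 6; y = λ·(13 - 6) - 5 ≡ 9. → (6, 9)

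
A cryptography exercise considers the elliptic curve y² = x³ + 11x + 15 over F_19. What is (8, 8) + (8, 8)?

tangent at (8, 8): λ = (3·8² + 11)/(2·8) ≡ 13/16. 16⁻¹ ≡ 6 (mod 19) since 16·6 = 96 ≡ 1, so λ ≡ 13·6 ≡ 2.
  x = λ² - 8 - 8 = 4 - 16 ≡ 7; y = λ·(8 - 7) - 8 ≡ 13. → (7, 13)

(7, 13)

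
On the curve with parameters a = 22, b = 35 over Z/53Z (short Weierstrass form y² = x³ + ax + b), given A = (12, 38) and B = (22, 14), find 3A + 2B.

O

First 3A:
Repeated addition: build up to 3A.
2A: tangent at (12, 38): λ = (3·12² + 22)/(2·38) ≡ 30/23. 23⁻¹ ≡ 30 (mod 53), so λ ≡ 30·30 ≡ 52.
  x = λ² - 12 - 12 = 2704 - 24 ≡ 30; y = λ·(12 - 30) - 38 ≡ 33. → (30, 33)
3A: (30, 33) + (12, 38). λ = (38 - 33)/(12 - 30) ≡ 5/35 mod 53. 35⁻¹ ≡ 50 (mod 53) since 35·50 = 1750 ≡ 1, so λ ≡ 38.
  x = λ² - 30 - 12 = 1444 - 42 ≡ 24; y = λ·(30 - 24) - 33 ≡ 36. → (24, 36)
3A = (24, 36).
Next 2B:
Repeated addition: build up to 2B.
2B: tangent at (22, 14): λ = (3·22² + 22)/(2·14) ≡ 43/28. 28⁻¹ ≡ 36 (mod 53), so λ ≡ 43·36 ≡ 11.
  x = λ² - 22 - 22 = 121 - 44 ≡ 24; y = λ·(22 - 24) - 14 ≡ 17. → (24, 17)
2B = (24, 17).
Finally 3A + 2B:
(24, 36) + (24, 17): same x and y₁ ≡ -y₂, so the sum is O.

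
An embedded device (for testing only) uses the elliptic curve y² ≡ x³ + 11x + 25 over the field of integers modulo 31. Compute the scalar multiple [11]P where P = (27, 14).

Double-and-add on 11 = (1011)₂. Start with P = (27, 14) for the leading 1-bit.
double: tangent at (27, 14): λ = (3·27² + 11)/(2·14) ≡ 28/28. 28⁻¹ ≡ 10 (mod 31), so λ ≡ 28·10 ≡ 1.
  x = λ² - 27 - 27 = 1 - 54 ≡ 9; y = λ·(27 - 9) - 14 ≡ 4. → (9, 4)
double: tangent at (9, 4): λ = (3·9² + 11)/(2·4) ≡ 6/8. 8⁻¹ ≡ 4 (mod 31), so λ ≡ 6·4 ≡ 24.
  x = λ² - 9 - 9 = 576 - 18 ≡ 0; y = λ·(9 - 0) - 4 ≡ 26. → (0, 26)
add P: (0, 26) + (27, 14). λ = (14 - 26)/(27 - 0) ≡ 19/27 mod 31. 27⁻¹ ≡ 23 (mod 31), so λ ≡ 3.
  x = λ² - 0 - 27 = 9 - 27 ≡ 13; y = λ·(0 - 13) - 26 ≡ 28. → (13, 28)
double: tangent at (13, 28): λ = (3·13² + 11)/(2·28) ≡ 22/25. 25⁻¹ ≡ 5 (mod 31), so λ ≡ 22·5 ≡ 17.
  x = λ² - 13 - 13 = 289 - 26 ≡ 15; y = λ·(13 - 15) - 28 ≡ 0. → (15, 0)
add P: (15, 0) + (27, 14). λ = (14 - 0)/(27 - 15) ≡ 14/12 mod 31. 12⁻¹ ≡ 13 (mod 31), so λ ≡ 27.
  x = λ² - 15 - 27 = 729 - 42 ≡ 5; y = λ·(15 - 5) - 0 ≡ 22. → (5, 22)

(5, 22)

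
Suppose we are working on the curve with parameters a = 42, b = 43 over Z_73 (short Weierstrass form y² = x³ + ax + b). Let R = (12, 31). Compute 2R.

(3, 59)

tangent at (12, 31): λ = (3·12² + 42)/(2·31) ≡ 36/62. 62⁻¹ ≡ 53 (mod 73) since 62·53 = 3286 ≡ 1, so λ ≡ 36·53 ≡ 10.
  x = λ² - 12 - 12 = 100 - 24 ≡ 3; y = λ·(12 - 3) - 31 ≡ 59. → (3, 59)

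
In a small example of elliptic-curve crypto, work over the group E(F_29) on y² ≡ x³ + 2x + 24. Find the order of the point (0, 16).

10

2P: tangent at (0, 16): λ = (3·0² + 2)/(2·16) ≡ 2/3. 3⁻¹ ≡ 10 (mod 29) since 3·10 = 30 ≡ 1, so λ ≡ 2·10 ≡ 20.
  x = λ² - 0 - 0 = 400 - 0 ≡ 23; y = λ·(0 - 23) - 16 ≡ 17. → (23, 17)
3P: (23, 17) + (0, 16). λ = (16 - 17)/(0 - 23) ≡ 28/6 mod 29. 6⁻¹ ≡ 5 (mod 29), so λ ≡ 24.
  x = λ² - 23 - 0 = 576 - 23 ≡ 2; y = λ·(23 - 2) - 17 ≡ 23. → (2, 23)
4P: (2, 23) + (0, 16). λ = (16 - 23)/(0 - 2) ≡ 22/27 mod 29. 27⁻¹ ≡ 14 (mod 29), so λ ≡ 18.
  x = λ² - 2 - 0 = 324 - 2 ≡ 3; y = λ·(2 - 3) - 23 ≡ 17. → (3, 17)
5P: (3, 17) + (0, 16). λ = (16 - 17)/(0 - 3) ≡ 28/26 mod 29. 26⁻¹ ≡ 19 (mod 29), so λ ≡ 10.
  x = λ² - 3 - 0 = 100 - 3 ≡ 10; y = λ·(3 - 10) - 17 ≡ 0. → (10, 0)
6P: (10, 0) + (0, 16). λ = (16 - 0)/(0 - 10) ≡ 16/19 mod 29. 19⁻¹ ≡ 26 (mod 29) since 19·26 = 494 ≡ 1, so λ ≡ 10.
  x = λ² - 10 - 0 = 100 - 10 ≡ 3; y = λ·(10 - 3) - 0 ≡ 12. → (3, 12)
7P: (3, 12) + (0, 16). λ = (16 - 12)/(0 - 3) ≡ 4/26 mod 29. 26⁻¹ ≡ 19 (mod 29) since 26·19 = 494 ≡ 1, so λ ≡ 18.
  x = λ² - 3 - 0 = 324 - 3 ≡ 2; y = λ·(3 - 2) - 12 ≡ 6. → (2, 6)
8P: (2, 6) + (0, 16). λ = (16 - 6)/(0 - 2) ≡ 10/27 mod 29. 27⁻¹ ≡ 14 (mod 29), so λ ≡ 24.
  x = λ² - 2 - 0 = 576 - 2 ≡ 23; y = λ·(2 - 23) - 6 ≡ 12. → (23, 12)
9P: (23, 12) + (0, 16). λ = (16 - 12)/(0 - 23) ≡ 4/6 mod 29. 6⁻¹ ≡ 5 (mod 29) since 6·5 = 30 ≡ 1, so λ ≡ 20.
  x = λ² - 23 - 0 = 400 - 23 ≡ 0; y = λ·(23 - 0) - 12 ≡ 13. → (0, 13)
10P: (0, 13) + (0, 16): same x and y₁ ≡ -y₂, so the sum is 𝒪.
10P = 𝒪, so the order is 10.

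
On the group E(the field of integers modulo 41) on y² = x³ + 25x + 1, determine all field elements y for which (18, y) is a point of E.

16, 25

x³ + 25x + 1 = 6283 ≡ 10 (mod 41).
Square roots of 10 mod 41: 16 and 25 (since 16² = 256 ≡ 10).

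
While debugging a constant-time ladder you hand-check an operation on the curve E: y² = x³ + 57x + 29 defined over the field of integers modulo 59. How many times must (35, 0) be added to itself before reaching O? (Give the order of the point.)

2

2P: (35, 0) + (35, 0): same x and y₁ ≡ -y₂, so the sum is O.
2P = O, so the order is 2.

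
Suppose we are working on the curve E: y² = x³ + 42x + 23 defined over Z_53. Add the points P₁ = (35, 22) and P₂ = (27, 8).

(35, 22) + (27, 8). λ = (8 - 22)/(27 - 35) ≡ 39/45 mod 53. 45⁻¹ ≡ 33 (mod 53), so λ ≡ 15.
  x = λ² - 35 - 27 = 225 - 62 ≡ 4; y = λ·(35 - 4) - 22 ≡ 19. → (4, 19)

(4, 19)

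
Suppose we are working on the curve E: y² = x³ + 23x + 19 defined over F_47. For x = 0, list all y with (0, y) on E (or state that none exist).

none

x³ + 23x + 19 = 19 ≡ 19 (mod 47).
19 is a non-residue mod 47; no y exists.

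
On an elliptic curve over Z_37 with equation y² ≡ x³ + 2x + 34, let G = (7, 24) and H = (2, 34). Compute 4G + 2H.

(22, 12)

First 4G:
Repeated addition: build up to 4G.
2G: tangent at (7, 24): λ = (3·7² + 2)/(2·24) ≡ 1/11. 11⁻¹ ≡ 27 (mod 37) since 11·27 = 297 ≡ 1, so λ ≡ 1·27 ≡ 27.
  x = λ² - 7 - 7 = 729 - 14 ≡ 12; y = λ·(7 - 12) - 24 ≡ 26. → (12, 26)
3G: (12, 26) + (7, 24). λ = (24 - 26)/(7 - 12) ≡ 35/32 mod 37. 32⁻¹ ≡ 22 (mod 37), so λ ≡ 30.
  x = λ² - 12 - 7 = 900 - 19 ≡ 30; y = λ·(12 - 30) - 26 ≡ 26. → (30, 26)
4G: (30, 26) + (7, 24). λ = (24 - 26)/(7 - 30) ≡ 35/14 mod 37. 14⁻¹ ≡ 8 (mod 37), so λ ≡ 21.
  x = λ² - 30 - 7 = 441 - 37 ≡ 34; y = λ·(30 - 34) - 26 ≡ 1. → (34, 1)
4G = (34, 1).
Next 2H:
Repeated addition: build up to 2H.
2H: tangent at (2, 34): λ = (3·2² + 2)/(2·34) ≡ 14/31. 31⁻¹ ≡ 6 (mod 37) since 31·6 = 186 ≡ 1, so λ ≡ 14·6 ≡ 10.
  x = λ² - 2 - 2 = 100 - 4 ≡ 22; y = λ·(2 - 22) - 34 ≡ 25. → (22, 25)
2H = (22, 25).
Finally 4G + 2H:
(34, 1) + (22, 25). λ = (25 - 1)/(22 - 34) ≡ 24/25 mod 37. 25⁻¹ ≡ 3 (mod 37), so λ ≡ 35.
  x = λ² - 34 - 22 = 1225 - 56 ≡ 22; y = λ·(34 - 22) - 1 ≡ 12. → (22, 12)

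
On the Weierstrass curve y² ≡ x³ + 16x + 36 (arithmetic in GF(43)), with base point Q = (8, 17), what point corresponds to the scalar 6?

(34, 25)

Repeated addition: build up to 6Q.
2Q: tangent at (8, 17): λ = (3·8² + 16)/(2·17) ≡ 36/34. 34⁻¹ ≡ 19 (mod 43), so λ ≡ 36·19 ≡ 39.
  x = λ² - 8 - 8 = 1521 - 16 ≡ 0; y = λ·(8 - 0) - 17 ≡ 37. → (0, 37)
3Q: (0, 37) + (8, 17). λ = (17 - 37)/(8 - 0) ≡ 23/8 mod 43. 8⁻¹ ≡ 27 (mod 43) since 8·27 = 216 ≡ 1, so λ ≡ 19.
  x = λ² - 0 - 8 = 361 - 8 ≡ 9; y = λ·(0 - 9) - 37 ≡ 7. → (9, 7)
4Q: (9, 7) + (8, 17). λ = (17 - 7)/(8 - 9) ≡ 10/42 mod 43. 42⁻¹ ≡ 42 (mod 43), so λ ≡ 33.
  x = λ² - 9 - 8 = 1089 - 17 ≡ 40; y = λ·(9 - 40) - 7 ≡ 2. → (40, 2)
5Q: (40, 2) + (8, 17). λ = (17 - 2)/(8 - 40) ≡ 15/11 mod 43. 11⁻¹ ≡ 4 (mod 43) since 11·4 = 44 ≡ 1, so λ ≡ 17.
  x = λ² - 40 - 8 = 289 - 48 ≡ 26; y = λ·(40 - 26) - 2 ≡ 21. → (26, 21)
6Q: (26, 21) + (8, 17). λ = (17 - 21)/(8 - 26) ≡ 39/25 mod 43. 25⁻¹ ≡ 31 (mod 43), so λ ≡ 5.
  x = λ² - 26 - 8 = 25 - 34 ≡ 34; y = λ·(26 - 34) - 21 ≡ 25. → (34, 25)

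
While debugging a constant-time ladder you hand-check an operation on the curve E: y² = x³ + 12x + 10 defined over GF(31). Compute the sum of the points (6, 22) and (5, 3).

(9, 14)

(6, 22) + (5, 3). λ = (3 - 22)/(5 - 6) ≡ 12/30 mod 31. 30⁻¹ ≡ 30 (mod 31), so λ ≡ 19.
  x = λ² - 6 - 5 = 361 - 11 ≡ 9; y = λ·(6 - 9) - 22 ≡ 14. → (9, 14)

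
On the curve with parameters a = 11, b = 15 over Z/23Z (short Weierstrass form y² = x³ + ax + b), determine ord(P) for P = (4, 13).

5

2P: tangent at (4, 13): λ = (3·4² + 11)/(2·13) ≡ 13/3. 3⁻¹ ≡ 8 (mod 23) since 3·8 = 24 ≡ 1, so λ ≡ 13·8 ≡ 12.
  x = λ² - 4 - 4 = 144 - 8 ≡ 21; y = λ·(4 - 21) - 13 ≡ 13. → (21, 13)
3P: (21, 13) + (4, 13). λ = (13 - 13)/(4 - 21) ≡ 0/6 mod 23. 6⁻¹ ≡ 4 (mod 23), so λ ≡ 0.
  x = λ² - 21 - 4 = 0 - 25 ≡ 21; y = λ·(21 - 21) - 13 ≡ 10. → (21, 10)
4P: (21, 10) + (4, 13). λ = (13 - 10)/(4 - 21) ≡ 3/6 mod 23. 6⁻¹ ≡ 4 (mod 23) since 6·4 = 24 ≡ 1, so λ ≡ 12.
  x = λ² - 21 - 4 = 144 - 25 ≡ 4; y = λ·(21 - 4) - 10 ≡ 10. → (4, 10)
5P: (4, 10) + (4, 13): same x and y₁ ≡ -y₂, so the sum is ∞.
5P = ∞, so the order is 5.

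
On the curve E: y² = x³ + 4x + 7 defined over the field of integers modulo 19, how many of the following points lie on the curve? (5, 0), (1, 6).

(5, 0): 0² ≡ 0, rhs ≡ 0 → on.
(1, 6): 6² ≡ 17, rhs ≡ 12 → off.

1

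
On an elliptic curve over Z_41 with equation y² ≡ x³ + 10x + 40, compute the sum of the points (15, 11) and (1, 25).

(26, 0)

(15, 11) + (1, 25). λ = (25 - 11)/(1 - 15) ≡ 14/27 mod 41. 27⁻¹ ≡ 38 (mod 41) since 27·38 = 1026 ≡ 1, so λ ≡ 40.
  x = λ² - 15 - 1 = 1600 - 16 ≡ 26; y = λ·(15 - 26) - 11 ≡ 0. → (26, 0)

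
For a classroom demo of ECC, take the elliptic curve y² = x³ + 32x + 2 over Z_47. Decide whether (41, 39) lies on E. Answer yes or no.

y² = 39² ≡ 17; x³ + 32x + 2 = 70235 ≡ 17 (mod 47). 17 = 17.

yes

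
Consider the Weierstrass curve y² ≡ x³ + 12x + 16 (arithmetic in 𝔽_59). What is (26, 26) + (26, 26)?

tangent at (26, 26): λ = (3·26² + 12)/(2·26) ≡ 34/52. 52⁻¹ ≡ 42 (mod 59) since 52·42 = 2184 ≡ 1, so λ ≡ 34·42 ≡ 12.
  x = λ² - 26 - 26 = 144 - 52 ≡ 33; y = λ·(26 - 33) - 26 ≡ 8. → (33, 8)

(33, 8)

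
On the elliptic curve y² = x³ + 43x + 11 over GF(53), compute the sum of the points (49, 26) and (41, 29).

(49, 26) + (41, 29). λ = (29 - 26)/(41 - 49) ≡ 3/45 mod 53. 45⁻¹ ≡ 33 (mod 53), so λ ≡ 46.
  x = λ² - 49 - 41 = 2116 - 90 ≡ 12; y = λ·(49 - 12) - 26 ≡ 33. → (12, 33)

(12, 33)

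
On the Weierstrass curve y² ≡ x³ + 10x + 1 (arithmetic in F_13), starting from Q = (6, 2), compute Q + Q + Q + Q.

(9, 12)

Double-and-add on 4 = (100)₂. Start with Q = (6, 2) for the leading 1-bit.
double: tangent at (6, 2): λ = (3·6² + 10)/(2·2) ≡ 1/4. 4⁻¹ ≡ 10 (mod 13) since 4·10 = 40 ≡ 1, so λ ≡ 1·10 ≡ 10.
  x = λ² - 6 - 6 = 100 - 12 ≡ 10; y = λ·(6 - 10) - 2 ≡ 10. → (10, 10)
double: tangent at (10, 10): λ = (3·10² + 10)/(2·10) ≡ 11/7. 7⁻¹ ≡ 2 (mod 13), so λ ≡ 11·2 ≡ 9.
  x = λ² - 10 - 10 = 81 - 20 ≡ 9; y = λ·(10 - 9) - 10 ≡ 12. → (9, 12)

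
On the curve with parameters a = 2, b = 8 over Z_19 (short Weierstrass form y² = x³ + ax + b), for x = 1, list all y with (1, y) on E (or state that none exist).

x³ + 2x + 8 = 11 ≡ 11 (mod 19).
Square roots of 11 mod 19: 7 and 12 (since 7² = 49 ≡ 11).

7, 12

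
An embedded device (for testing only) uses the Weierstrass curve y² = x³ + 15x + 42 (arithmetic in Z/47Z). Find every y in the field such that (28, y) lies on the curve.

x³ + 15x + 42 = 22414 ≡ 42 (mod 47).
Square roots of 42 mod 47: 18 and 29 (since 18² = 324 ≡ 42).

18, 29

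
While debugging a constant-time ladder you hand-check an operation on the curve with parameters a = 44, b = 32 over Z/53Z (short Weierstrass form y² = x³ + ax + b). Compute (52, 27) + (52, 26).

O

The two points share x = 52 and their y-coordinates satisfy 27 + 26 ≡ 0 (mod 53), so they are inverses. Their sum is O.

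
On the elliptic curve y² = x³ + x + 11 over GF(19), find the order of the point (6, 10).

2P: tangent at (6, 10): λ = (3·6² + 1)/(2·10) ≡ 14/1. 1⁻¹ ≡ 1 (mod 19), so λ ≡ 14·1 ≡ 14.
  x = λ² - 6 - 6 = 196 - 12 ≡ 13; y = λ·(6 - 13) - 10 ≡ 6. → (13, 6)
3P: (13, 6) + (6, 10). λ = (10 - 6)/(6 - 13) ≡ 4/12 mod 19. 12⁻¹ ≡ 8 (mod 19) since 12·8 = 96 ≡ 1, so λ ≡ 13.
  x = λ² - 13 - 6 = 169 - 19 ≡ 17; y = λ·(13 - 17) - 6 ≡ 18. → (17, 18)
4P: (17, 18) + (6, 10). λ = (10 - 18)/(6 - 17) ≡ 11/8 mod 19. 8⁻¹ ≡ 12 (mod 19), so λ ≡ 18.
  x = λ² - 17 - 6 = 324 - 23 ≡ 16; y = λ·(17 - 16) - 18 ≡ 0. → (16, 0)
5P: (16, 0) + (6, 10). λ = (10 - 0)/(6 - 16) ≡ 10/9 mod 19. 9⁻¹ ≡ 17 (mod 19), so λ ≡ 18.
  x = λ² - 16 - 6 = 324 - 22 ≡ 17; y = λ·(16 - 17) - 0 ≡ 1. → (17, 1)
6P: (17, 1) + (6, 10). λ = (10 - 1)/(6 - 17) ≡ 9/8 mod 19. 8⁻¹ ≡ 12 (mod 19) since 8·12 = 96 ≡ 1, so λ ≡ 13.
  x = λ² - 17 - 6 = 169 - 23 ≡ 13; y = λ·(17 - 13) - 1 ≡ 13. → (13, 13)
7P: (13, 13) + (6, 10). λ = (10 - 13)/(6 - 13) ≡ 16/12 mod 19. 12⁻¹ ≡ 8 (mod 19), so λ ≡ 14.
  x = λ² - 13 - 6 = 196 - 19 ≡ 6; y = λ·(13 - 6) - 13 ≡ 9. → (6, 9)
8P: (6, 9) + (6, 10): same x and y₁ ≡ -y₂, so the sum is O.
8P = O, so the order is 8.

8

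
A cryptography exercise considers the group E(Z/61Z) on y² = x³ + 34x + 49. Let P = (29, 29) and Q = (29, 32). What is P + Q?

The two points share x = 29 and their y-coordinates satisfy 29 + 32 ≡ 0 (mod 61), so they are inverses. Their sum is ∞.

O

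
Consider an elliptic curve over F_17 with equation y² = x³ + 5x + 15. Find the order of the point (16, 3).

5

2P: tangent at (16, 3): λ = (3·16² + 5)/(2·3) ≡ 8/6. 6⁻¹ ≡ 3 (mod 17), so λ ≡ 8·3 ≡ 7.
  x = λ² - 16 - 16 = 49 - 32 ≡ 0; y = λ·(16 - 0) - 3 ≡ 7. → (0, 7)
3P: (0, 7) + (16, 3). λ = (3 - 7)/(16 - 0) ≡ 13/16 mod 17. 16⁻¹ ≡ 16 (mod 17) since 16·16 = 256 ≡ 1, so λ ≡ 4.
  x = λ² - 0 - 16 = 16 - 16 ≡ 0; y = λ·(0 - 0) - 7 ≡ 10. → (0, 10)
4P: (0, 10) + (16, 3). λ = (3 - 10)/(16 - 0) ≡ 10/16 mod 17. 16⁻¹ ≡ 16 (mod 17) since 16·16 = 256 ≡ 1, so λ ≡ 7.
  x = λ² - 0 - 16 = 49 - 16 ≡ 16; y = λ·(0 - 16) - 10 ≡ 14. → (16, 14)
5P: (16, 14) + (16, 3): same x and y₁ ≡ -y₂, so the sum is O.
5P = O, so the order is 5.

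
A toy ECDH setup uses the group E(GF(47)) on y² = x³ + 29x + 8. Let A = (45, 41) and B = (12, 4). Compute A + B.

(45, 41) + (12, 4). λ = (4 - 41)/(12 - 45) ≡ 10/14 mod 47. 14⁻¹ ≡ 37 (mod 47), so λ ≡ 41.
  x = λ² - 45 - 12 = 1681 - 57 ≡ 26; y = λ·(45 - 26) - 41 ≡ 33. → (26, 33)

(26, 33)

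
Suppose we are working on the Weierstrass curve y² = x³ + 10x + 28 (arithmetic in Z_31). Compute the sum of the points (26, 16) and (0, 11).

(26, 16) + (0, 11). λ = (11 - 16)/(0 - 26) ≡ 26/5 mod 31. 5⁻¹ ≡ 25 (mod 31), so λ ≡ 30.
  x = λ² - 26 - 0 = 900 - 26 ≡ 6; y = λ·(26 - 6) - 16 ≡ 26. → (6, 26)

(6, 26)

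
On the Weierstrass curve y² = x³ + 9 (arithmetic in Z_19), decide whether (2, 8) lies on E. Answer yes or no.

no

y² = 8² ≡ 7; x³ + 0x + 9 = 17 ≡ 17 (mod 19). 7 ≠ 17.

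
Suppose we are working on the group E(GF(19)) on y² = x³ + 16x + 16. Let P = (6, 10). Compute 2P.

tangent at (6, 10): λ = (3·6² + 16)/(2·10) ≡ 10/1. 1⁻¹ ≡ 1 (mod 19) since 1·1 = 1 ≡ 1, so λ ≡ 10·1 ≡ 10.
  x = λ² - 6 - 6 = 100 - 12 ≡ 12; y = λ·(6 - 12) - 10 ≡ 6. → (12, 6)

(12, 6)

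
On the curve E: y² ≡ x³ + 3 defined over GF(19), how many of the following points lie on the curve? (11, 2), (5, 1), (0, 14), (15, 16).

1

(11, 2): 2² ≡ 4, rhs ≡ 4 → on.
(5, 1): 1² ≡ 1, rhs ≡ 14 → off.
(0, 14): 14² ≡ 6, rhs ≡ 3 → off.
(15, 16): 16² ≡ 9, rhs ≡ 15 → off.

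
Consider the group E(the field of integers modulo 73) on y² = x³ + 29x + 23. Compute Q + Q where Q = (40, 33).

(64, 36)

tangent at (40, 33): λ = (3·40² + 29)/(2·33) ≡ 11/66. 66⁻¹ ≡ 52 (mod 73), so λ ≡ 11·52 ≡ 61.
  x = λ² - 40 - 40 = 3721 - 80 ≡ 64; y = λ·(40 - 64) - 33 ≡ 36. → (64, 36)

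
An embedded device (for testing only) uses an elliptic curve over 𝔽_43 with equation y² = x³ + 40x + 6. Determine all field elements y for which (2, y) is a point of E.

x³ + 40x + 6 = 94 ≡ 8 (mod 43).
8 is a non-residue mod 43; no y exists.

none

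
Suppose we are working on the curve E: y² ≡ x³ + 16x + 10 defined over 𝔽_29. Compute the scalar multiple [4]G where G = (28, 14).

Double-and-add on 4 = (100)₂. Start with G = (28, 14) for the leading 1-bit.
double: tangent at (28, 14): λ = (3·28² + 16)/(2·14) ≡ 19/28. 28⁻¹ ≡ 28 (mod 29), so λ ≡ 19·28 ≡ 10.
  x = λ² - 28 - 28 = 100 - 56 ≡ 15; y = λ·(28 - 15) - 14 ≡ 0. → (15, 0)
double: (15, 0) + (15, 0): same x and y₁ ≡ -y₂, so the sum is 𝒪.

O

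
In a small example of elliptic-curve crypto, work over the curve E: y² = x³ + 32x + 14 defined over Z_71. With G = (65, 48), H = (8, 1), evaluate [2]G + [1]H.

First 2G:
Repeated addition: build up to 2G.
2G: tangent at (65, 48): λ = (3·65² + 32)/(2·48) ≡ 69/25. 25⁻¹ ≡ 54 (mod 71) since 25·54 = 1350 ≡ 1, so λ ≡ 69·54 ≡ 34.
  x = λ² - 65 - 65 = 1156 - 130 ≡ 32; y = λ·(65 - 32) - 48 ≡ 9. → (32, 9)
2G = (32, 9).
Finally 2G + H:
(32, 9) + (8, 1). λ = (1 - 9)/(8 - 32) ≡ 63/47 mod 71. 47⁻¹ ≡ 68 (mod 71), so λ ≡ 24.
  x = λ² - 32 - 8 = 576 - 40 ≡ 39; y = λ·(32 - 39) - 9 ≡ 36. → (39, 36)

(39, 36)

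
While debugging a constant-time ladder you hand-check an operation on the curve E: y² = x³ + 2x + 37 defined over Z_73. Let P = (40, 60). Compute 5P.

Double-and-add on 5 = (101)₂. Start with P = (40, 60) for the leading 1-bit.
double: tangent at (40, 60): λ = (3·40² + 2)/(2·60) ≡ 57/47. 47⁻¹ ≡ 14 (mod 73), so λ ≡ 57·14 ≡ 68.
  x = λ² - 40 - 40 = 4624 - 80 ≡ 18; y = λ·(40 - 18) - 60 ≡ 49. → (18, 49)
double: tangent at (18, 49): λ = (3·18² + 2)/(2·49) ≡ 25/25. 25⁻¹ ≡ 38 (mod 73) since 25·38 = 950 ≡ 1, so λ ≡ 25·38 ≡ 1.
  x = λ² - 18 - 18 = 1 - 36 ≡ 38; y = λ·(18 - 38) - 49 ≡ 4. → (38, 4)
add P: (38, 4) + (40, 60). λ = (60 - 4)/(40 - 38) ≡ 56/2 mod 73. 2⁻¹ ≡ 37 (mod 73), so λ ≡ 28.
  x = λ² - 38 - 40 = 784 - 78 ≡ 49; y = λ·(38 - 49) - 4 ≡ 53. → (49, 53)

(49, 53)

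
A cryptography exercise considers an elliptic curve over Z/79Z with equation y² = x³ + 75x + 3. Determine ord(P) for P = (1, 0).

2

2P: (1, 0) + (1, 0): same x and y₁ ≡ -y₂, so the sum is 𝒪.
2P = 𝒪, so the order is 2.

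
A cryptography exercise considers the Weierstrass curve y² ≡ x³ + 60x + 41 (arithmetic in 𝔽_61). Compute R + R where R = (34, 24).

tangent at (34, 24): λ = (3·34² + 60)/(2·24) ≡ 51/48. 48⁻¹ ≡ 14 (mod 61), so λ ≡ 51·14 ≡ 43.
  x = λ² - 34 - 34 = 1849 - 68 ≡ 12; y = λ·(34 - 12) - 24 ≡ 7. → (12, 7)

(12, 7)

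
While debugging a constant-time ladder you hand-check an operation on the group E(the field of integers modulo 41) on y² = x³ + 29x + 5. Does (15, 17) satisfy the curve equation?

yes

y² = 17² ≡ 2; x³ + 29x + 5 = 3815 ≡ 2 (mod 41). 2 = 2.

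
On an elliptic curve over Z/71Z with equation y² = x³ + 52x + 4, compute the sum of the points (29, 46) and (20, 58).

(8, 68)

(29, 46) + (20, 58). λ = (58 - 46)/(20 - 29) ≡ 12/62 mod 71. 62⁻¹ ≡ 63 (mod 71) since 62·63 = 3906 ≡ 1, so λ ≡ 46.
  x = λ² - 29 - 20 = 2116 - 49 ≡ 8; y = λ·(29 - 8) - 46 ≡ 68. → (8, 68)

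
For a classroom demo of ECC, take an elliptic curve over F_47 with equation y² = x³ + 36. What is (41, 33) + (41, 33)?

(24, 29)

tangent at (41, 33): λ = (3·41² + 0)/(2·33) ≡ 14/19. 19⁻¹ ≡ 5 (mod 47) since 19·5 = 95 ≡ 1, so λ ≡ 14·5 ≡ 23.
  x = λ² - 41 - 41 = 529 - 82 ≡ 24; y = λ·(41 - 24) - 33 ≡ 29. → (24, 29)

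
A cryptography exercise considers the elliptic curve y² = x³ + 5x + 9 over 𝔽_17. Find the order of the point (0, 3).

10

2P: tangent at (0, 3): λ = (3·0² + 5)/(2·3) ≡ 5/6. 6⁻¹ ≡ 3 (mod 17), so λ ≡ 5·3 ≡ 15.
  x = λ² - 0 - 0 = 225 - 0 ≡ 4; y = λ·(0 - 4) - 3 ≡ 5. → (4, 5)
3P: (4, 5) + (0, 3). λ = (3 - 5)/(0 - 4) ≡ 15/13 mod 17. 13⁻¹ ≡ 4 (mod 17) since 13·4 = 52 ≡ 1, so λ ≡ 9.
  x = λ² - 4 - 0 = 81 - 4 ≡ 9; y = λ·(4 - 9) - 5 ≡ 1. → (9, 1)
4P: (9, 1) + (0, 3). λ = (3 - 1)/(0 - 9) ≡ 2/8 mod 17. 8⁻¹ ≡ 15 (mod 17), so λ ≡ 13.
  x = λ² - 9 - 0 = 169 - 9 ≡ 7; y = λ·(9 - 7) - 1 ≡ 8. → (7, 8)
5P: (7, 8) + (0, 3). λ = (3 - 8)/(0 - 7) ≡ 12/10 mod 17. 10⁻¹ ≡ 12 (mod 17), so λ ≡ 8.
  x = λ² - 7 - 0 = 64 - 7 ≡ 6; y = λ·(7 - 6) - 8 ≡ 0. → (6, 0)
6P: (6, 0) + (0, 3). λ = (3 - 0)/(0 - 6) ≡ 3/11 mod 17. 11⁻¹ ≡ 14 (mod 17), so λ ≡ 8.
  x = λ² - 6 - 0 = 64 - 6 ≡ 7; y = λ·(6 - 7) - 0 ≡ 9. → (7, 9)
7P: (7, 9) + (0, 3). λ = (3 - 9)/(0 - 7) ≡ 11/10 mod 17. 10⁻¹ ≡ 12 (mod 17), so λ ≡ 13.
  x = λ² - 7 - 0 = 169 - 7 ≡ 9; y = λ·(7 - 9) - 9 ≡ 16. → (9, 16)
8P: (9, 16) + (0, 3). λ = (3 - 16)/(0 - 9) ≡ 4/8 mod 17. 8⁻¹ ≡ 15 (mod 17), so λ ≡ 9.
  x = λ² - 9 - 0 = 81 - 9 ≡ 4; y = λ·(9 - 4) - 16 ≡ 12. → (4, 12)
9P: (4, 12) + (0, 3). λ = (3 - 12)/(0 - 4) ≡ 8/13 mod 17. 13⁻¹ ≡ 4 (mod 17), so λ ≡ 15.
  x = λ² - 4 - 0 = 225 - 4 ≡ 0; y = λ·(4 - 0) - 12 ≡ 14. → (0, 14)
10P: (0, 14) + (0, 3): same x and y₁ ≡ -y₂, so the sum is O.
10P = O, so the order is 10.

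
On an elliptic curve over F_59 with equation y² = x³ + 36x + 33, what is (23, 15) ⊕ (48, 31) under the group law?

(56, 4)

(23, 15) + (48, 31). λ = (31 - 15)/(48 - 23) ≡ 16/25 mod 59. 25⁻¹ ≡ 26 (mod 59), so λ ≡ 3.
  x = λ² - 23 - 48 = 9 - 71 ≡ 56; y = λ·(23 - 56) - 15 ≡ 4. → (56, 4)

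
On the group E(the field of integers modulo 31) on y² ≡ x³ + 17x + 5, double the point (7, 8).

(0, 25)

tangent at (7, 8): λ = (3·7² + 17)/(2·8) ≡ 9/16. 16⁻¹ ≡ 2 (mod 31), so λ ≡ 9·2 ≡ 18.
  x = λ² - 7 - 7 = 324 - 14 ≡ 0; y = λ·(7 - 0) - 8 ≡ 25. → (0, 25)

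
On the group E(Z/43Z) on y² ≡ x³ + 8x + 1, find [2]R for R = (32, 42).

tangent at (32, 42): λ = (3·32² + 8)/(2·42) ≡ 27/41. 41⁻¹ ≡ 21 (mod 43), so λ ≡ 27·21 ≡ 8.
  x = λ² - 32 - 32 = 64 - 64 ≡ 0; y = λ·(32 - 0) - 42 ≡ 42. → (0, 42)

(0, 42)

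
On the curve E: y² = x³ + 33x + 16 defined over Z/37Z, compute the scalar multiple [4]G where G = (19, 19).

(5, 11)

Repeated addition: build up to 4G.
2G: tangent at (19, 19): λ = (3·19² + 33)/(2·19) ≡ 6/1. 1⁻¹ ≡ 1 (mod 37), so λ ≡ 6·1 ≡ 6.
  x = λ² - 19 - 19 = 36 - 38 ≡ 35; y = λ·(19 - 35) - 19 ≡ 33. → (35, 33)
3G: (35, 33) + (19, 19). λ = (19 - 33)/(19 - 35) ≡ 23/21 mod 37. 21⁻¹ ≡ 30 (mod 37) since 21·30 = 630 ≡ 1, so λ ≡ 24.
  x = λ² - 35 - 19 = 576 - 54 ≡ 4; y = λ·(35 - 4) - 33 ≡ 8. → (4, 8)
4G: (4, 8) + (19, 19). λ = (19 - 8)/(19 - 4) ≡ 11/15 mod 37. 15⁻¹ ≡ 5 (mod 37) since 15·5 = 75 ≡ 1, so λ ≡ 18.
  x = λ² - 4 - 19 = 324 - 23 ≡ 5; y = λ·(4 - 5) - 8 ≡ 11. → (5, 11)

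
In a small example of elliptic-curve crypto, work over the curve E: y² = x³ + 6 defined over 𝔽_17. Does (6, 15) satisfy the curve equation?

y² = 15² ≡ 4; x³ + 0x + 6 = 222 ≡ 1 (mod 17). 4 ≠ 1.

no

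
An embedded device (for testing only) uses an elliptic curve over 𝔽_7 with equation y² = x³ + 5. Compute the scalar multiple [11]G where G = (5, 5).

(3, 5)

Repeated addition: build up to 11G.
2G: tangent at (5, 5): λ = (3·5² + 0)/(2·5) ≡ 5/3. 3⁻¹ ≡ 5 (mod 7) since 3·5 = 15 ≡ 1, so λ ≡ 5·5 ≡ 4.
  x = λ² - 5 - 5 = 16 - 10 ≡ 6; y = λ·(5 - 6) - 5 ≡ 5. → (6, 5)
3G: (6, 5) + (5, 5). λ = (5 - 5)/(5 - 6) ≡ 0/6 mod 7. 6⁻¹ ≡ 6 (mod 7), so λ ≡ 0.
  x = λ² - 6 - 5 = 0 - 11 ≡ 3; y = λ·(6 - 3) - 5 ≡ 2. → (3, 2)
4G: (3, 2) + (5, 5). λ = (5 - 2)/(5 - 3) ≡ 3/2 mod 7. 2⁻¹ ≡ 4 (mod 7) since 2·4 = 8 ≡ 1, so λ ≡ 5.
  x = λ² - 3 - 5 = 25 - 8 ≡ 3; y = λ·(3 - 3) - 2 ≡ 5. → (3, 5)
5G: (3, 5) + (5, 5). λ = (5 - 5)/(5 - 3) ≡ 0/2 mod 7. 2⁻¹ ≡ 4 (mod 7), so λ ≡ 0.
  x = λ² - 3 - 5 = 0 - 8 ≡ 6; y = λ·(3 - 6) - 5 ≡ 2. → (6, 2)
6G: (6, 2) + (5, 5). λ = (5 - 2)/(5 - 6) ≡ 3/6 mod 7. 6⁻¹ ≡ 6 (mod 7) since 6·6 = 36 ≡ 1, so λ ≡ 4.
  x = λ² - 6 - 5 = 16 - 11 ≡ 5; y = λ·(6 - 5) - 2 ≡ 2. → (5, 2)
7G: (5, 2) + (5, 5): same x and y₁ ≡ -y₂, so the sum is 𝒪.
8G: 𝒪 + (5, 5) = (5, 5) (identity).
9G: tangent at (5, 5): λ = (3·5² + 0)/(2·5) ≡ 5/3. 3⁻¹ ≡ 5 (mod 7) since 3·5 = 15 ≡ 1, so λ ≡ 5·5 ≡ 4.
  x = λ² - 5 - 5 = 16 - 10 ≡ 6; y = λ·(5 - 6) - 5 ≡ 5. → (6, 5)
10G: (6, 5) + (5, 5). λ = (5 - 5)/(5 - 6) ≡ 0/6 mod 7. 6⁻¹ ≡ 6 (mod 7), so λ ≡ 0.
  x = λ² - 6 - 5 = 0 - 11 ≡ 3; y = λ·(6 - 3) - 5 ≡ 2. → (3, 2)
11G: (3, 2) + (5, 5). λ = (5 - 2)/(5 - 3) ≡ 3/2 mod 7. 2⁻¹ ≡ 4 (mod 7), so λ ≡ 5.
  x = λ² - 3 - 5 = 25 - 8 ≡ 3; y = λ·(3 - 3) - 2 ≡ 5. → (3, 5)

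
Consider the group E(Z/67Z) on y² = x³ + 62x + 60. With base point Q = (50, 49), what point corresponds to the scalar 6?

(55, 0)

Double-and-add on 6 = (110)₂. Start with Q = (50, 49) for the leading 1-bit.
double: tangent at (50, 49): λ = (3·50² + 62)/(2·49) ≡ 58/31. 31⁻¹ ≡ 13 (mod 67), so λ ≡ 58·13 ≡ 17.
  x = λ² - 50 - 50 = 289 - 100 ≡ 55; y = λ·(50 - 55) - 49 ≡ 0. → (55, 0)
add Q: (55, 0) + (50, 49). λ = (49 - 0)/(50 - 55) ≡ 49/62 mod 67. 62⁻¹ ≡ 40 (mod 67), so λ ≡ 17.
  x = λ² - 55 - 50 = 289 - 105 ≡ 50; y = λ·(55 - 50) - 0 ≡ 18. → (50, 18)
double: tangent at (50, 18): λ = (3·50² + 62)/(2·18) ≡ 58/36. 36⁻¹ ≡ 54 (mod 67), so λ ≡ 58·54 ≡ 50.
  x = λ² - 50 - 50 = 2500 - 100 ≡ 55; y = λ·(50 - 55) - 18 ≡ 0. → (55, 0)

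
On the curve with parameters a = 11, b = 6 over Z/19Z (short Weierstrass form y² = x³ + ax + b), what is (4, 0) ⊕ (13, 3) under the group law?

(0, 14)

(4, 0) + (13, 3). λ = (3 - 0)/(13 - 4) ≡ 3/9 mod 19. 9⁻¹ ≡ 17 (mod 19) since 9·17 = 153 ≡ 1, so λ ≡ 13.
  x = λ² - 4 - 13 = 169 - 17 ≡ 0; y = λ·(4 - 0) - 0 ≡ 14. → (0, 14)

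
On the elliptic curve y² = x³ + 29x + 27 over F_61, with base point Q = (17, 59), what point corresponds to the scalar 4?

(14, 35)

Double-and-add on 4 = (100)₂. Start with Q = (17, 59) for the leading 1-bit.
double: tangent at (17, 59): λ = (3·17² + 29)/(2·59) ≡ 42/57. 57⁻¹ ≡ 15 (mod 61) since 57·15 = 855 ≡ 1, so λ ≡ 42·15 ≡ 20.
  x = λ² - 17 - 17 = 400 - 34 ≡ 0; y = λ·(17 - 0) - 59 ≡ 37. → (0, 37)
double: tangent at (0, 37): λ = (3·0² + 29)/(2·37) ≡ 29/13. 13⁻¹ ≡ 47 (mod 61), so λ ≡ 29·47 ≡ 21.
  x = λ² - 0 - 0 = 441 - 0 ≡ 14; y = λ·(0 - 14) - 37 ≡ 35. → (14, 35)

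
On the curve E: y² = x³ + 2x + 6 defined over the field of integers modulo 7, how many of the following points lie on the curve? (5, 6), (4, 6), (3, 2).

(5, 6): 6² ≡ 1, rhs ≡ 1 → on.
(4, 6): 6² ≡ 1, rhs ≡ 1 → on.
(3, 2): 2² ≡ 4, rhs ≡ 4 → on.

3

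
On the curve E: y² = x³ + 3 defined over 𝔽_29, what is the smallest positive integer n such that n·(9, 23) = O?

10

2P: tangent at (9, 23): λ = (3·9² + 0)/(2·23) ≡ 11/17. 17⁻¹ ≡ 12 (mod 29), so λ ≡ 11·12 ≡ 16.
  x = λ² - 9 - 9 = 256 - 18 ≡ 6; y = λ·(9 - 6) - 23 ≡ 25. → (6, 25)
3P: (6, 25) + (9, 23). λ = (23 - 25)/(9 - 6) ≡ 27/3 mod 29. 3⁻¹ ≡ 10 (mod 29), so λ ≡ 9.
  x = λ² - 6 - 9 = 81 - 15 ≡ 8; y = λ·(6 - 8) - 25 ≡ 15. → (8, 15)
4P: (8, 15) + (9, 23). λ = (23 - 15)/(9 - 8) ≡ 8/1 mod 29. 1⁻¹ ≡ 1 (mod 29) since 1·1 = 1 ≡ 1, so λ ≡ 8.
  x = λ² - 8 - 9 = 64 - 17 ≡ 18; y = λ·(8 - 18) - 15 ≡ 21. → (18, 21)
5P: (18, 21) + (9, 23). λ = (23 - 21)/(9 - 18) ≡ 2/20 mod 29. 20⁻¹ ≡ 16 (mod 29), so λ ≡ 3.
  x = λ² - 18 - 9 = 9 - 27 ≡ 11; y = λ·(18 - 11) - 21 ≡ 0. → (11, 0)
6P: (11, 0) + (9, 23). λ = (23 - 0)/(9 - 11) ≡ 23/27 mod 29. 27⁻¹ ≡ 14 (mod 29), so λ ≡ 3.
  x = λ² - 11 - 9 = 9 - 20 ≡ 18; y = λ·(11 - 18) - 0 ≡ 8. → (18, 8)
7P: (18, 8) + (9, 23). λ = (23 - 8)/(9 - 18) ≡ 15/20 mod 29. 20⁻¹ ≡ 16 (mod 29) since 20·16 = 320 ≡ 1, so λ ≡ 8.
  x = λ² - 18 - 9 = 64 - 27 ≡ 8; y = λ·(18 - 8) - 8 ≡ 14. → (8, 14)
8P: (8, 14) + (9, 23). λ = (23 - 14)/(9 - 8) ≡ 9/1 mod 29. 1⁻¹ ≡ 1 (mod 29), so λ ≡ 9.
  x = λ² - 8 - 9 = 81 - 17 ≡ 6; y = λ·(8 - 6) - 14 ≡ 4. → (6, 4)
9P: (6, 4) + (9, 23). λ = (23 - 4)/(9 - 6) ≡ 19/3 mod 29. 3⁻¹ ≡ 10 (mod 29), so λ ≡ 16.
  x = λ² - 6 - 9 = 256 - 15 ≡ 9; y = λ·(6 - 9) - 4 ≡ 6. → (9, 6)
10P: (9, 6) + (9, 23): same x and y₁ ≡ -y₂, so the sum is O.
10P = O, so the order is 10.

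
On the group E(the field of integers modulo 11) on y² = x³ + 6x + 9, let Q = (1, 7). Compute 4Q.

(1, 4)

Repeated addition: build up to 4Q.
2Q: tangent at (1, 7): λ = (3·1² + 6)/(2·7) ≡ 9/3. 3⁻¹ ≡ 4 (mod 11), so λ ≡ 9·4 ≡ 3.
  x = λ² - 1 - 1 = 9 - 2 ≡ 7; y = λ·(1 - 7) - 7 ≡ 8. → (7, 8)
3Q: (7, 8) + (1, 7). λ = (7 - 8)/(1 - 7) ≡ 10/5 mod 11. 5⁻¹ ≡ 9 (mod 11) since 5·9 = 45 ≡ 1, so λ ≡ 2.
  x = λ² - 7 - 1 = 4 - 8 ≡ 7; y = λ·(7 - 7) - 8 ≡ 3. → (7, 3)
4Q: (7, 3) + (1, 7). λ = (7 - 3)/(1 - 7) ≡ 4/5 mod 11. 5⁻¹ ≡ 9 (mod 11) since 5·9 = 45 ≡ 1, so λ ≡ 3.
  x = λ² - 7 - 1 = 9 - 8 ≡ 1; y = λ·(7 - 1) - 3 ≡ 4. → (1, 4)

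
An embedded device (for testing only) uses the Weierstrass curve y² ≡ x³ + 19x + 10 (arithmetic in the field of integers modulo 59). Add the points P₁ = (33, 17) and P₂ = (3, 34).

(58, 7)

(33, 17) + (3, 34). λ = (34 - 17)/(3 - 33) ≡ 17/29 mod 59. 29⁻¹ ≡ 57 (mod 59) since 29·57 = 1653 ≡ 1, so λ ≡ 25.
  x = λ² - 33 - 3 = 625 - 36 ≡ 58; y = λ·(33 - 58) - 17 ≡ 7. → (58, 7)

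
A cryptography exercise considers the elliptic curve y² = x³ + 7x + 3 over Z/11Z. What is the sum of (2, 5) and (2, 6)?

The two points share x = 2 and their y-coordinates satisfy 5 + 6 ≡ 0 (mod 11), so they are inverses. Their sum is O.

O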